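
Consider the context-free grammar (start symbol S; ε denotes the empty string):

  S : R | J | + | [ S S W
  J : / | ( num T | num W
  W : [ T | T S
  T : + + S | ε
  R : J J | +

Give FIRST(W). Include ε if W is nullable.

W : [ T contributes {[}.
From W : T S: T nullable, take FIRST(T) ∪ FIRST(S) = { (, +, /, [, num }.
Union: FIRST(W) = { (, +, /, [, num }.

{ (, +, /, [, num }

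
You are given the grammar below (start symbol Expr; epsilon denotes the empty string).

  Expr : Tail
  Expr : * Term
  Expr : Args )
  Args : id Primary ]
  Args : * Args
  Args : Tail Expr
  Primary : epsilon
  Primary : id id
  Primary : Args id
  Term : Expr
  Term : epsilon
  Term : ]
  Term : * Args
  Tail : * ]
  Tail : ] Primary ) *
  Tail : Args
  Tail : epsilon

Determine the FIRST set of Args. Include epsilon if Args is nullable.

{ ), *, ], id, epsilon }

Args : id Primary ] contributes {id}.
Args : * Args contributes {*}.
From Args : Tail Expr: Tail, Expr nullable, take FIRST(Tail) ∪ FIRST(Expr) = { ), *, ], id }; also epsilon since the whole RHS is nullable.
Union: FIRST(Args) = { ), *, ], id, epsilon }.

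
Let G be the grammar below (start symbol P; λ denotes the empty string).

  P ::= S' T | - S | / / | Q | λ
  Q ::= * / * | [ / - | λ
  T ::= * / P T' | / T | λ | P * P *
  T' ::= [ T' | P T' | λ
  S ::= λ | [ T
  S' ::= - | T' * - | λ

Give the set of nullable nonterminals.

{ P, Q, S, S', T, T' }

Directly nullable (have an λ-production): P, Q, T, T', S, S'.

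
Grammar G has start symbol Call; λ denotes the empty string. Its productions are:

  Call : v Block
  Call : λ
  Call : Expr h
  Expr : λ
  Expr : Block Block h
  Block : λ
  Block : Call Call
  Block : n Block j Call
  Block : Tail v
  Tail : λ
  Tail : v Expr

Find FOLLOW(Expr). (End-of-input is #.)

In Call : Expr h: add FIRST(h) = { h }.
In Tail : v Expr: Expr is at the end, add FOLLOW(Tail) = { v }.
Union: FOLLOW(Expr) = { h, v }.

{ h, v }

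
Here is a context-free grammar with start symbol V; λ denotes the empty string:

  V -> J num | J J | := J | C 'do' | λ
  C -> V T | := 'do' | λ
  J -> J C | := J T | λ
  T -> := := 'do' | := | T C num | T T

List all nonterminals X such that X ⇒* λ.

{ C, J, V }

Directly nullable (have an λ-production): V, C, J.
No other nonterminal has a production whose RHS symbols are all nullable.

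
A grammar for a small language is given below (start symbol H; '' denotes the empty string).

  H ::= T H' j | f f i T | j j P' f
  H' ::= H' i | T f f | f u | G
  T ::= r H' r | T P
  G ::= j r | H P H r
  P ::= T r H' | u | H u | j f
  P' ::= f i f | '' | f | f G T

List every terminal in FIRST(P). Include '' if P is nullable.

{ f, j, r, u }

From P ::= T r H': add FIRST(T) = { r }.
P ::= u contributes {u}.
From P ::= H u: add FIRST(H) = { f, j, r }.
P ::= j f contributes {j}.
Union: FIRST(P) = { f, j, r, u }.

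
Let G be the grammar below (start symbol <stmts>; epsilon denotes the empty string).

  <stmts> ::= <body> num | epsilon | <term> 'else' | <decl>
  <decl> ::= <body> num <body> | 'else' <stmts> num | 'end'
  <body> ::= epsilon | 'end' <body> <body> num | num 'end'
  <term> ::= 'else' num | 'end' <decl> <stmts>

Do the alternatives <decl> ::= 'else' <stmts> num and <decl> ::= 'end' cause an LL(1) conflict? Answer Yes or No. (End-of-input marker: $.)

No

FIRST('else' <stmts> num) = { 'else' } and FIRST('end') = { 'end' }.
The FIRST sets are disjoint and neither alternative is nullable — no conflict.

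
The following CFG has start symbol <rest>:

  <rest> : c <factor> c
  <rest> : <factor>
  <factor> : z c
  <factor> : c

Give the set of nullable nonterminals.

{ } (none)

No nonterminal has an empty production or an RHS whose symbols are all nullable.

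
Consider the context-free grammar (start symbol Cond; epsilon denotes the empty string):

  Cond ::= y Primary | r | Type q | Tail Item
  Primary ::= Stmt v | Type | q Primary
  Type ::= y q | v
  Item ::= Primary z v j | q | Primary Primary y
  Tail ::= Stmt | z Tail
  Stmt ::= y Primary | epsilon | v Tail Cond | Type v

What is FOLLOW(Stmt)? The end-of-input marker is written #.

In Primary ::= Stmt v: add FIRST(v) = { v }.
In Tail ::= Stmt: Stmt is at the end, add FOLLOW(Tail) = { q, r, v, y, z }.
Union: FOLLOW(Stmt) = { q, r, v, y, z }.

{ q, r, v, y, z }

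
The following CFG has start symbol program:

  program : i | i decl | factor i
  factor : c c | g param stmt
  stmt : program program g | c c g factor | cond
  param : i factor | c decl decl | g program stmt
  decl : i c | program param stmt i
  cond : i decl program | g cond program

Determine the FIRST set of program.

{ c, g, i }

program : i contributes {i}.
program : i decl contributes {i}.
From program : factor i: add FIRST(factor) = { c, g }.
Union: FIRST(program) = { c, g, i }.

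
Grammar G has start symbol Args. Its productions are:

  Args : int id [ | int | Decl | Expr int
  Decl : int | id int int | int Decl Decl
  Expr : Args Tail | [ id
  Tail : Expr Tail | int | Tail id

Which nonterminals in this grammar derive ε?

No nonterminal has an empty production or an RHS whose symbols are all nullable.

{ } (none)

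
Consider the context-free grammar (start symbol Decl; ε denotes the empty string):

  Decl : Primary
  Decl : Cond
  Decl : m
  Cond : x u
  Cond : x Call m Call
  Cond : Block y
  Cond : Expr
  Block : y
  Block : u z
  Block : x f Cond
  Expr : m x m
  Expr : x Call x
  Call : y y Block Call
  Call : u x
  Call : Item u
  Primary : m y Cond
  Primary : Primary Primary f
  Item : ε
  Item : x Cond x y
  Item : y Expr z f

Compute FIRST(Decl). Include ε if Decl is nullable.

{ m, u, x, y }

From Decl : Primary: add FIRST(Primary) = { m }.
From Decl : Cond: add FIRST(Cond) = { m, u, x, y }.
Decl : m contributes {m}.
Union: FIRST(Decl) = { m, u, x, y }.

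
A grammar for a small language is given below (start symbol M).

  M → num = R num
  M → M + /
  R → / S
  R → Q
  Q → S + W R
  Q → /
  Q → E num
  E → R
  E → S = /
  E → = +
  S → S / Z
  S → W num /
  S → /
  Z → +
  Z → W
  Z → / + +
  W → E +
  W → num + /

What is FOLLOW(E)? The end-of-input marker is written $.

{ +, num }

In Q → E num: add FIRST(num) = { num }.
In W → E +: add FIRST(+) = { + }.
Union: FOLLOW(E) = { +, num }.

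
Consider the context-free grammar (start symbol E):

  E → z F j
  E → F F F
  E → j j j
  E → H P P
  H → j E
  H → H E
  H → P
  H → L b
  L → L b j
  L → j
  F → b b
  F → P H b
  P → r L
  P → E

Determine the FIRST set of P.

{ b, j, r, z }

P → r L contributes {r}.
From P → E: add FIRST(E) = { b, j, r, z }.
Union: FIRST(P) = { b, j, r, z }.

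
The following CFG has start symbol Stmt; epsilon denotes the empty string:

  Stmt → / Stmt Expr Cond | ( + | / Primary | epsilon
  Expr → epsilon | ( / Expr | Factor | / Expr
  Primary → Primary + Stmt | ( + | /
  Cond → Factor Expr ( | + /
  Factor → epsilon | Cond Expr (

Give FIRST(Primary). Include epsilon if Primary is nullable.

{ (, / }

From Primary → Primary + Stmt: add FIRST(Primary) = { (, / }.
Primary → ( + contributes {(}.
Primary → / contributes {/}.
Union: FIRST(Primary) = { (, / }.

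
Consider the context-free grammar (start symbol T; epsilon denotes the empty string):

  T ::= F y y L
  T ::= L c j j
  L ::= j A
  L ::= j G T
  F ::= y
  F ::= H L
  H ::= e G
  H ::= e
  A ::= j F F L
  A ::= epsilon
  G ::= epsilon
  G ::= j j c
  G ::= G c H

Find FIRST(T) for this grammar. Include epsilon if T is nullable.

{ e, j, y }

From T ::= F y y L: add FIRST(F) = { e, y }.
From T ::= L c j j: add FIRST(L) = { j }.
Union: FIRST(T) = { e, j, y }.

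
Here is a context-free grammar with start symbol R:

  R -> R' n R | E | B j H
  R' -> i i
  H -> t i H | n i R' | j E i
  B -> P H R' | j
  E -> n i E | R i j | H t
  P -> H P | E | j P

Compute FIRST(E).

E -> n i E contributes {n}.
From E -> R i j: add FIRST(R) = { i, j, n, t }.
From E -> H t: add FIRST(H) = { j, n, t }.
Union: FIRST(E) = { i, j, n, t }.

{ i, j, n, t }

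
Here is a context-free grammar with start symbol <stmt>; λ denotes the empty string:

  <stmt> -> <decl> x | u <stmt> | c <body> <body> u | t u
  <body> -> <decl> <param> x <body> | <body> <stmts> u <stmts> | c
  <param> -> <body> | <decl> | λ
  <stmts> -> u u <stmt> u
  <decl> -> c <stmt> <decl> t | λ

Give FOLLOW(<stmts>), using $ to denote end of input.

In <body> -> <body> <stmts> u <stmts>: add FIRST(u <stmts>) = { u }.
In <body> -> <body> <stmts> u <stmts>: <stmts> is at the end, add FOLLOW(<body>) = { c, u, x }.
Union: FOLLOW(<stmts>) = { c, u, x }.

{ c, u, x }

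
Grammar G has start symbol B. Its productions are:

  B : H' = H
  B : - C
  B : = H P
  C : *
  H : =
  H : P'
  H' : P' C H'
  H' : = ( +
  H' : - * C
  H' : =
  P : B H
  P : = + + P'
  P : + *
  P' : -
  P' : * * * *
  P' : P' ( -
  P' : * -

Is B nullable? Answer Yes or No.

No

No nonterminal in this grammar is nullable.
No production of B has an RHS whose symbols are all nullable, so B is not nullable.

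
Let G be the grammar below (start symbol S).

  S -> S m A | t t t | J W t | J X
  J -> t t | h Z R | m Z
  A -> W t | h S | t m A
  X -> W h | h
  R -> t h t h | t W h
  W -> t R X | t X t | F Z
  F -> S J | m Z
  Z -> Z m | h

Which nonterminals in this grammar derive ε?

No nonterminal has an empty production or an RHS whose symbols are all nullable.

{ } (none)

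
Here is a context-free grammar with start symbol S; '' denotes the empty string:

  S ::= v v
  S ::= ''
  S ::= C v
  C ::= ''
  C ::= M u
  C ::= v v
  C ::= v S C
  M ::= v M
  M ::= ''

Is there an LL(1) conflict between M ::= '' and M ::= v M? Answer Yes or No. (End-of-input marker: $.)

No

FIRST('') = { '' } and FIRST(v M) = { v }.
The first is nullable but FOLLOW(M) = { u } is disjoint from FIRST of the second.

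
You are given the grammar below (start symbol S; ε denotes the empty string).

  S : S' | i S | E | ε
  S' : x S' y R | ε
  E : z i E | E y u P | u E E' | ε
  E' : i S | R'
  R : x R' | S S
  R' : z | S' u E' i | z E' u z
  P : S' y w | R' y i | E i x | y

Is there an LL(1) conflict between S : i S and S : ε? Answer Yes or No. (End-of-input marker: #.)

Yes

FIRST(i S) = { i } and FIRST(ε) = { ε }.
The second alternative is nullable and FOLLOW(S) = { #, i, u, x, y, z } shares i with FIRST of the first — conflict.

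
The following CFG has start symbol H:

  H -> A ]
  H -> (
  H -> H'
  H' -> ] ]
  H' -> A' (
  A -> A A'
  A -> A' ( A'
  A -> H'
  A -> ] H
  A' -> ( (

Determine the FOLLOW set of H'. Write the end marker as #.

{ #, (, ] }

In H -> H': H' is at the end, add FOLLOW(H) = { #, (, ] }.
In A -> H': H' is at the end, add FOLLOW(A) = { (, ] }.
Union: FOLLOW(H') = { #, (, ] }.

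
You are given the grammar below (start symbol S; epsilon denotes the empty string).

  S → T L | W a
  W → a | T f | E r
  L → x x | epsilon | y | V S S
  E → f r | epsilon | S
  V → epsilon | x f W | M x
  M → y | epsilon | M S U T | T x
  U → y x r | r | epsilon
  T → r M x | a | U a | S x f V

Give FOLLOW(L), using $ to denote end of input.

In S → T L: L is at the end, add FOLLOW(S) = { $, a, f, r, x, y }.
Union: FOLLOW(L) = { $, a, f, r, x, y }.

{ $, a, f, r, x, y }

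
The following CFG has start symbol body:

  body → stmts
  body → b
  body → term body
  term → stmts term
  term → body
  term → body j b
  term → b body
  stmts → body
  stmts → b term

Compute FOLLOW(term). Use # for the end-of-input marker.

In body → term body: add FIRST(body) = { b }.
In term → stmts term: term is at the end, add FOLLOW(term) = { #, b, j }.
In stmts → b term: term is at the end, add FOLLOW(stmts) = { #, b, j }.
Union: FOLLOW(term) = { #, b, j }.

{ #, b, j }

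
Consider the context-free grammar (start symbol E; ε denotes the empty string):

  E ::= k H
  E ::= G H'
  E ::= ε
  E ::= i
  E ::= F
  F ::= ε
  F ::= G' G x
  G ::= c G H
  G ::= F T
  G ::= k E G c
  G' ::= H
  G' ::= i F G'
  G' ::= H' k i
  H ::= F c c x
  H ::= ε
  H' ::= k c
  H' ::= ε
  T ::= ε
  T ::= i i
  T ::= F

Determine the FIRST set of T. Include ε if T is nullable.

T ::= ε contributes ε.
T ::= i i contributes {i}.
From T ::= F: add FIRST(F) = { c, i, k, x, ε } (including ε since F is nullable).
Union: FIRST(T) = { c, i, k, x, ε }.

{ c, i, k, x, ε }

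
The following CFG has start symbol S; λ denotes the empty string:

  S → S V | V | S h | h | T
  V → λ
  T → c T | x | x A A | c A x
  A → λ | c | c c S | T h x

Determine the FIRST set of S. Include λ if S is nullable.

From S → S V: S, V nullable, take FIRST(S) ∪ FIRST(V) = { c, h, x }; also λ since the whole RHS is nullable.
From S → V: add FIRST(V) = { λ } (including λ since V is nullable).
From S → S h: S nullable, take FIRST(S) ∪ {h} = { c, h, x }.
S → h contributes {h}.
From S → T: add FIRST(T) = { c, x }.
Union: FIRST(S) = { c, h, x, λ }.

{ c, h, x, λ }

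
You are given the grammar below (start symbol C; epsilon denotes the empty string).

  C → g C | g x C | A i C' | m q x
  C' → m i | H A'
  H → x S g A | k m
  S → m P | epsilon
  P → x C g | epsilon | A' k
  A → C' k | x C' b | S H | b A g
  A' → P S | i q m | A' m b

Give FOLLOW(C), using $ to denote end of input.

C is the start symbol, so $ ∈ FOLLOW(C).
In C → g C: C is at the end, add FOLLOW(C) = { $, g }.
In C → g x C: C is at the end, add FOLLOW(C) = { $, g }.
In P → x C g: add FIRST(g) = { g }.
Union: FOLLOW(C) = { $, g }.

{ $, g }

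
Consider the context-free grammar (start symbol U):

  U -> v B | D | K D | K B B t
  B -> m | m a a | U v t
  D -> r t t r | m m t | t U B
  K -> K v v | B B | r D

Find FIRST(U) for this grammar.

{ m, r, t, v }

U -> v B contributes {v}.
From U -> D: add FIRST(D) = { m, r, t }.
From U -> K D: add FIRST(K) = { m, r, t, v }.
From U -> K B B t: add FIRST(K) = { m, r, t, v }.
Union: FIRST(U) = { m, r, t, v }.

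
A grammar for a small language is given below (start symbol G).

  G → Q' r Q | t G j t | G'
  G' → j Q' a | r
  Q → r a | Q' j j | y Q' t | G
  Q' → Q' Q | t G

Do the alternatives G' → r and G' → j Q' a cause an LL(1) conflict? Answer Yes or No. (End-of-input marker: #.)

FIRST(r) = { r } and FIRST(j Q' a) = { j }.
The FIRST sets are disjoint and neither alternative is nullable — no conflict.

No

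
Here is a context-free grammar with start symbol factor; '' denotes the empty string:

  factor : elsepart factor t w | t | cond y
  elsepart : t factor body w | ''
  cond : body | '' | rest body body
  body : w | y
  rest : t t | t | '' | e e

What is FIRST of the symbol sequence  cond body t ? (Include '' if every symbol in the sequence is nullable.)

{ e, t, w, y }

Add FIRST(cond)\{''} = { e, t, w, y }; cond is nullable, continue.
Add FIRST(body) = { w, y }; body is not nullable, stop.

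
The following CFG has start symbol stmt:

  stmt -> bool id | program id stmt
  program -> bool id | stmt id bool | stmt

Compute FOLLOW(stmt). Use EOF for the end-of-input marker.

stmt is the start symbol, so EOF ∈ FOLLOW(stmt).
In stmt -> program id stmt: stmt is at the end, add FOLLOW(stmt) = { EOF, id }.
In program -> stmt id bool: add FIRST(id bool) = { id }.
In program -> stmt: stmt is at the end, add FOLLOW(program) = { id }.
Union: FOLLOW(stmt) = { EOF, id }.

{ EOF, id }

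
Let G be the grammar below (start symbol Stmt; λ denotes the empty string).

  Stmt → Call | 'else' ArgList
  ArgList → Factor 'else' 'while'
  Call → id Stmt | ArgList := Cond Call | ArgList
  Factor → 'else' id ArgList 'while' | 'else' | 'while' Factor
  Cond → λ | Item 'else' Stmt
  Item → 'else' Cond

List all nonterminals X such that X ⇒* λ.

Directly nullable (have an λ-production): Cond.
No other nonterminal has a production whose RHS symbols are all nullable.

{ Cond }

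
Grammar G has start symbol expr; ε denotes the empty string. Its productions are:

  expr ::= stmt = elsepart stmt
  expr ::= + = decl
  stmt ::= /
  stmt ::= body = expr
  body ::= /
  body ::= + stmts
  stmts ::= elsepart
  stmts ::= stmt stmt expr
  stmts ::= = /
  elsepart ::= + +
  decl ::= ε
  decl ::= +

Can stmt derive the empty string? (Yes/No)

No

Nullable nonterminals: decl.
No production of stmt has an RHS whose symbols are all nullable, so stmt is not nullable.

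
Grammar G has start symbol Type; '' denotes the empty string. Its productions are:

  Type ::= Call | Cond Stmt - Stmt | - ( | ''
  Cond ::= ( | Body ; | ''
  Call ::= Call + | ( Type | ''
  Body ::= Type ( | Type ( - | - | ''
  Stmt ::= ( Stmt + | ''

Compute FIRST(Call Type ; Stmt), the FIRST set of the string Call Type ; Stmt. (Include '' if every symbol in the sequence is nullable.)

Add FIRST(Call)\{''} = { (, + }; Call is nullable, continue.
Add FIRST(Type)\{''} = { (, +, -, ; }; Type is nullable, continue.
; is a terminal; add {;} and stop.

{ (, +, -, ; }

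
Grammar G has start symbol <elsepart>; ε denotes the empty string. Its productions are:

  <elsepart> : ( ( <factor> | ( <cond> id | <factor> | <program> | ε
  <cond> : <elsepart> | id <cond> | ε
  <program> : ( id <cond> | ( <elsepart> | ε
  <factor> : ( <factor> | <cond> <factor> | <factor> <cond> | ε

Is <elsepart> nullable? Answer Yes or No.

<elsepart> has an ε-production, so <elsepart> ⇒ ε.

Yes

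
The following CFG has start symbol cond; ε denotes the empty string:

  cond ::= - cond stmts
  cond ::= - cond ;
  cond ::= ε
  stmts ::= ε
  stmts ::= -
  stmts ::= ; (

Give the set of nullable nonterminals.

{ cond, stmts }

Directly nullable (have an ε-production): cond, stmts.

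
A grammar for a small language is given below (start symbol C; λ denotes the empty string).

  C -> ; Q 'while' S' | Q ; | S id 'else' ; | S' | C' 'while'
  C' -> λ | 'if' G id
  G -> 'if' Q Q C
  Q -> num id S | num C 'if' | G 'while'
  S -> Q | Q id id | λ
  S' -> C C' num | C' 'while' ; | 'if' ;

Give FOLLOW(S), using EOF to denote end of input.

{ 'if', 'while', ;, id, num }

In C -> S id 'else' ;: add FIRST(id 'else' ;) = { id }.
In Q -> num id S: S is at the end, add FOLLOW(Q) = { 'if', 'while', ;, id, num }.
Union: FOLLOW(S) = { 'if', 'while', ;, id, num }.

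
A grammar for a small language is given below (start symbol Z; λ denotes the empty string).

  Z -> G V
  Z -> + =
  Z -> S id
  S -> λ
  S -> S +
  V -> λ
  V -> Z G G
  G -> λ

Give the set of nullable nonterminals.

{ G, S, V, Z }

Directly nullable (have an λ-production): S, V, G.
Z -> G V with every symbol nullable, so Z is nullable.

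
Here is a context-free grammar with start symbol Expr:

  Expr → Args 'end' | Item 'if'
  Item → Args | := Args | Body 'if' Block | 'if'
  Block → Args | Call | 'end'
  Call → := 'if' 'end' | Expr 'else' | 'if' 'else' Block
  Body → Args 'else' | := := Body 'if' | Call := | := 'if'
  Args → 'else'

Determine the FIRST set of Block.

{ 'else', 'end', 'if', := }

From Block → Args: add FIRST(Args) = { 'else' }.
From Block → Call: add FIRST(Call) = { 'else', 'if', := }.
Block → 'end' contributes {'end'}.
Union: FIRST(Block) = { 'else', 'end', 'if', := }.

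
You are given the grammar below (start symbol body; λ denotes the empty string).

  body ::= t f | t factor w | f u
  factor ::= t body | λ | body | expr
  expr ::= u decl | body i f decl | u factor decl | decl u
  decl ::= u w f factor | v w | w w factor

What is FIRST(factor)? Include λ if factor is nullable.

factor ::= t body contributes {t}.
factor ::= λ contributes λ.
From factor ::= body: add FIRST(body) = { f, t }.
From factor ::= expr: add FIRST(expr) = { f, t, u, v, w }.
Union: FIRST(factor) = { f, t, u, v, w, λ }.

{ f, t, u, v, w, λ }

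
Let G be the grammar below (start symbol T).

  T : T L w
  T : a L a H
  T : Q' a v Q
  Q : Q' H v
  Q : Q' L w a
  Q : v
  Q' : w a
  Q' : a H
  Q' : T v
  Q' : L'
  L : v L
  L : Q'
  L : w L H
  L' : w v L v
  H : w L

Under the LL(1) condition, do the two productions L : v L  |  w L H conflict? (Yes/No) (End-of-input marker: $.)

FIRST(v L) = { v } and FIRST(w L H) = { w }.
The FIRST sets are disjoint and neither alternative is nullable — no conflict.

No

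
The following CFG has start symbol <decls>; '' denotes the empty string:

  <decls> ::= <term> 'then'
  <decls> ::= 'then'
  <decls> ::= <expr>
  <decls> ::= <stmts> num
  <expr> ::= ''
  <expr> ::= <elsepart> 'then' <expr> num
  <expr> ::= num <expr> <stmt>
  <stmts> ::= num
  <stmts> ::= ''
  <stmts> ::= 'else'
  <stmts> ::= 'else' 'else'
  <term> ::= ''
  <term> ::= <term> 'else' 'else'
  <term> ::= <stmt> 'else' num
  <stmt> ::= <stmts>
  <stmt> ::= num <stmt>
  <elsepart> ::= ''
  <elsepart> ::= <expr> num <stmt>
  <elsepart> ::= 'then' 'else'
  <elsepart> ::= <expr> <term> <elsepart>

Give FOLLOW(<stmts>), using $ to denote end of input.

In <decls> ::= <stmts> num: add FIRST(num) = { num }.
In <stmt> ::= <stmts>: <stmts> is at the end, add FOLLOW(<stmt>) = { $, 'else', 'then', num }.
Union: FOLLOW(<stmts>) = { $, 'else', 'then', num }.

{ $, 'else', 'then', num }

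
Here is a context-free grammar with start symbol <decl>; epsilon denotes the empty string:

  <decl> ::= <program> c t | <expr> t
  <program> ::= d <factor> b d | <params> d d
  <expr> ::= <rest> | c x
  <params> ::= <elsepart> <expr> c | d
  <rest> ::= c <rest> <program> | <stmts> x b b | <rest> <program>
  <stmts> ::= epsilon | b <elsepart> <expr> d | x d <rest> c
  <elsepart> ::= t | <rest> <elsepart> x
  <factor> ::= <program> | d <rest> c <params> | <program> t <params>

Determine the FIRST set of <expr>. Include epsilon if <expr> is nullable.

{ b, c, x }

From <expr> ::= <rest>: add FIRST(<rest>) = { b, c, x }.
<expr> ::= c x contributes {c}.
Union: FIRST(<expr>) = { b, c, x }.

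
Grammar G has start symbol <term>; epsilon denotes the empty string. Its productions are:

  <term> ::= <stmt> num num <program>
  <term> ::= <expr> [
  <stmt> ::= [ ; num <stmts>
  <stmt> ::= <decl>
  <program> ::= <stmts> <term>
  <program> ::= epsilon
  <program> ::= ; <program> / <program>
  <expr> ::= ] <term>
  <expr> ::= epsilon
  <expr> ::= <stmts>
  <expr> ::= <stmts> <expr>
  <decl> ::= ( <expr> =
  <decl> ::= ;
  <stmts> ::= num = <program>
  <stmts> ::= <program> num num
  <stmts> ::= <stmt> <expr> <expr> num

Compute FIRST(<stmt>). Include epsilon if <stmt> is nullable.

{ (, ;, [ }

<stmt> ::= [ ; num <stmts> contributes {[}.
From <stmt> ::= <decl>: add FIRST(<decl>) = { (, ; }.
Union: FIRST(<stmt>) = { (, ;, [ }.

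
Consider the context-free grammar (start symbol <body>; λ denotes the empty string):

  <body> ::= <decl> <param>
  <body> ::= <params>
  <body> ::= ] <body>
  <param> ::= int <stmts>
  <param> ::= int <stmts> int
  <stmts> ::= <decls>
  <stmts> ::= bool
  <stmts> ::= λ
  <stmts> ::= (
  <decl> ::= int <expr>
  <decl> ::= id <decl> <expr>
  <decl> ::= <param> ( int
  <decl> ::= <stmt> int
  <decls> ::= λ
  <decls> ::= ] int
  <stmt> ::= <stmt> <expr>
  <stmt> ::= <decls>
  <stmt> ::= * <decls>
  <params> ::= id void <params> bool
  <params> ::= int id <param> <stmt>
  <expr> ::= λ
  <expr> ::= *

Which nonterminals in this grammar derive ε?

Directly nullable (have an λ-production): <stmts>, <decls>, <expr>.
<stmt> ::= <stmt> <expr> with every symbol nullable, so <stmt> is nullable.
No other nonterminal has a production whose RHS symbols are all nullable.

{ <decls>, <expr>, <stmt>, <stmts> }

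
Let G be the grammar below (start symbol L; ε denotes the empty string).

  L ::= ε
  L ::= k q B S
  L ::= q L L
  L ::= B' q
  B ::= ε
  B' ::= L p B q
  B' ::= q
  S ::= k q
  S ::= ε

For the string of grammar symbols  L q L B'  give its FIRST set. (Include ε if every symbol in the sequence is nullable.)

{ k, p, q }

Add FIRST(L)\{ε} = { k, p, q }; L is nullable, continue.
q is a terminal; add {q} and stop.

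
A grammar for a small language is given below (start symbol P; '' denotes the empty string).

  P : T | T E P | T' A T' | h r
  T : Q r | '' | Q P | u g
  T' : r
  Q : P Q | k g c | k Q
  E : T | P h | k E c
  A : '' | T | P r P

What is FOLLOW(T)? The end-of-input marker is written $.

{ $, c, h, k, r, u }

In P : T: T is at the end, add FOLLOW(P) = { $, c, h, k, r, u }.
In P : T E P: add FIRST(E P)\{''} = { h, k, r, u }.
  Since E P is nullable, also add FOLLOW(P) = { $, c, h, k, r, u }.
In E : T: T is at the end, add FOLLOW(E) = { $, c, h, k, r, u }.
In A : T: T is at the end, add FOLLOW(A) = { r }.
Union: FOLLOW(T) = { $, c, h, k, r, u }.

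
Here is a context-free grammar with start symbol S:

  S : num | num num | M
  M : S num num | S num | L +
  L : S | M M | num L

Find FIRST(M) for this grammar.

From M : S num num: add FIRST(S) = { num }.
From M : S num: add FIRST(S) = { num }.
From M : L +: add FIRST(L) = { num }.
Union: FIRST(M) = { num }.

{ num }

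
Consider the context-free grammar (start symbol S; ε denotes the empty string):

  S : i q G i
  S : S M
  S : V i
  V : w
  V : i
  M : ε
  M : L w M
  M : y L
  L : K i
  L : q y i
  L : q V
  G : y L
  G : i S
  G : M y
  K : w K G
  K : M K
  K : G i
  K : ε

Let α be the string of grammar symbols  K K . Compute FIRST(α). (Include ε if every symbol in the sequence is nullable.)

{ i, q, w, y, ε }

Add FIRST(K)\{ε} = { i, q, w, y }; K is nullable, continue.
Add FIRST(K)\{ε} = { i, q, w, y }; K is nullable, continue.
Every symbol is nullable, so include ε.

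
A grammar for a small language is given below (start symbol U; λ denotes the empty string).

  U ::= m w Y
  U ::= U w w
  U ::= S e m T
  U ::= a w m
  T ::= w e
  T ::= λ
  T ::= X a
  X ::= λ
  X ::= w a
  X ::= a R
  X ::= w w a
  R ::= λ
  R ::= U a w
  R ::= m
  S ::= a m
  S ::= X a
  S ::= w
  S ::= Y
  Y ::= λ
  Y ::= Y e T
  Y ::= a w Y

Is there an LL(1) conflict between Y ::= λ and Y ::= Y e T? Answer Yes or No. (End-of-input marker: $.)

Yes

FIRST(λ) = { λ } and FIRST(Y e T) = { a, e }.
The first alternative is nullable and FOLLOW(Y) = { $, a, e, w } shares a with FIRST of the second — conflict.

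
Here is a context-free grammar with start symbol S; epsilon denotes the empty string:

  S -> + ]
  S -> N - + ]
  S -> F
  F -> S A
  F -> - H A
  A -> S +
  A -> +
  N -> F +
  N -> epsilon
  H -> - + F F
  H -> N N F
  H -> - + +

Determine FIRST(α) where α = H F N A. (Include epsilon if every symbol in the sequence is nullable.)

{ +, - }

Add FIRST(H) = { +, - }; H is not nullable, stop.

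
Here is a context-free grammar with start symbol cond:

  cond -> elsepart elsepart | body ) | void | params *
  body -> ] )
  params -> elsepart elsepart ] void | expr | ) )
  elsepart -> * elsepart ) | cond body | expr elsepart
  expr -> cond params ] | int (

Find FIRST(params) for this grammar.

From params -> elsepart elsepart ] void: add FIRST(elsepart) = { ), *, ], int, void }.
From params -> expr: add FIRST(expr) = { ), *, ], int, void }.
params -> ) ) contributes {)}.
Union: FIRST(params) = { ), *, ], int, void }.

{ ), *, ], int, void }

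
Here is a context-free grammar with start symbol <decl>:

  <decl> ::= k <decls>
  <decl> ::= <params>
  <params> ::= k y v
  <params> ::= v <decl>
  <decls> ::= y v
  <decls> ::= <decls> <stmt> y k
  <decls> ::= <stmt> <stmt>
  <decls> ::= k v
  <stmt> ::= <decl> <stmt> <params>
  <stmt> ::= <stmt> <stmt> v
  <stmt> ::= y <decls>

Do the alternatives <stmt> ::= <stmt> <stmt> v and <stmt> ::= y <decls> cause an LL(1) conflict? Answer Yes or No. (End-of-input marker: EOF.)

FIRST(<stmt> <stmt> v) = { k, v, y } and FIRST(y <decls>) = { y }.
Both contain y, so the two alternatives are not disjoint — LL(1) conflict.

Yes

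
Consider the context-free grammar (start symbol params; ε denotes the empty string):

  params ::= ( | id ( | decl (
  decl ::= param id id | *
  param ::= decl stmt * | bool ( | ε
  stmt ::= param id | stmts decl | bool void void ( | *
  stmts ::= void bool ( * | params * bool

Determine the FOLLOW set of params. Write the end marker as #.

params is the start symbol, so # ∈ FOLLOW(params).
In stmts ::= params * bool: add FIRST(* bool) = { * }.
Union: FOLLOW(params) = { #, * }.

{ #, * }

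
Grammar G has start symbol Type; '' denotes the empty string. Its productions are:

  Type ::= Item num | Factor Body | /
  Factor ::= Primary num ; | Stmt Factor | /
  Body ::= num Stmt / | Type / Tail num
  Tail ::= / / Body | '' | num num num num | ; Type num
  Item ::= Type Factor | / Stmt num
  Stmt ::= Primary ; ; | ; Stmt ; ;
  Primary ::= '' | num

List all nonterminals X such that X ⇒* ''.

{ Primary, Tail }

Directly nullable (have an ''-production): Tail, Primary.
No other nonterminal has a production whose RHS symbols are all nullable.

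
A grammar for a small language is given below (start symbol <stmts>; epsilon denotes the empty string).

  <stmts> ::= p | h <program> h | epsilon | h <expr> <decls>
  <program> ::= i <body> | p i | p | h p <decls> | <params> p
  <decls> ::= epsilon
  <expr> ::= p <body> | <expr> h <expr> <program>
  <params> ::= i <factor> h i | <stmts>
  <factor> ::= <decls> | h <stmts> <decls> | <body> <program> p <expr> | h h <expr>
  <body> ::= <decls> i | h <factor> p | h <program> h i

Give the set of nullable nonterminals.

{ <decls>, <factor>, <params>, <stmts> }

Directly nullable (have an epsilon-production): <stmts>, <decls>.
<factor> ::= <decls> with every symbol nullable, so <factor> is nullable.
<params> ::= <stmts> with every symbol nullable, so <params> is nullable.
No other nonterminal has a production whose RHS symbols are all nullable.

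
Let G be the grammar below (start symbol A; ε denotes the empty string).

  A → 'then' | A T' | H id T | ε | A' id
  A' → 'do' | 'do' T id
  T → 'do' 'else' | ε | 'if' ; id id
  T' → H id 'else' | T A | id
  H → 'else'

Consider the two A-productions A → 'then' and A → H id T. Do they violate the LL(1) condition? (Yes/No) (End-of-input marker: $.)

FIRST('then') = { 'then' } and FIRST(H id T) = { 'else' }.
The FIRST sets are disjoint and neither alternative is nullable — no conflict.

No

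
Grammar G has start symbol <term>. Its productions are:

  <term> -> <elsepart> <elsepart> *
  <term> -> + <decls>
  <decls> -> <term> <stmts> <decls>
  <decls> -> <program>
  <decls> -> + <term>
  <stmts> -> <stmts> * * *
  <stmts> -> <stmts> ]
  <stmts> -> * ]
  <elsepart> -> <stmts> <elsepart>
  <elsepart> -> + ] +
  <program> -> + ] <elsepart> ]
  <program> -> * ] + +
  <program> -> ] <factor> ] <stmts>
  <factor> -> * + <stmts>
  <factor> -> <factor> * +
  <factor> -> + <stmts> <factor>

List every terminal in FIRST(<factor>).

{ *, + }

<factor> -> * + <stmts> contributes {*}.
From <factor> -> <factor> * +: add FIRST(<factor>) = { *, + }.
<factor> -> + <stmts> <factor> contributes {+}.
Union: FIRST(<factor>) = { *, + }.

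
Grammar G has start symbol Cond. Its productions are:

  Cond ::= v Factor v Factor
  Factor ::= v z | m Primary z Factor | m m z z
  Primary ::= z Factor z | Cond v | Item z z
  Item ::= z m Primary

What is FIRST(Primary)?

{ v, z }

Primary ::= z Factor z contributes {z}.
From Primary ::= Cond v: add FIRST(Cond) = { v }.
From Primary ::= Item z z: add FIRST(Item) = { z }.
Union: FIRST(Primary) = { v, z }.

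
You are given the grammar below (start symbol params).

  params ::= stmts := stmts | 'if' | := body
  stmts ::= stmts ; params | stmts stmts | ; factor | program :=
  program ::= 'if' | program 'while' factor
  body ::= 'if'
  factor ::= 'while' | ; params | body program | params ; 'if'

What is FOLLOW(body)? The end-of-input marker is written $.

In params ::= := body: body is at the end, add FOLLOW(params) = { $, 'if', 'while', :=, ; }.
In factor ::= body program: add FIRST(program) = { 'if' }.
Union: FOLLOW(body) = { $, 'if', 'while', :=, ; }.

{ $, 'if', 'while', :=, ; }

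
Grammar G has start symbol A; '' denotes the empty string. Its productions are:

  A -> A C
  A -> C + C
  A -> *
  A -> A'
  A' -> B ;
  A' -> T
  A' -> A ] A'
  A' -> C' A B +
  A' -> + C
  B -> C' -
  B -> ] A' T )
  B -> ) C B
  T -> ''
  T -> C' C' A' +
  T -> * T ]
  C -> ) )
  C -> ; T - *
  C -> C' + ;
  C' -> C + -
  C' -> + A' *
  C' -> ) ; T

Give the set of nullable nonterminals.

{ A, A', T }

Directly nullable (have an ''-production): T.
A' -> T with every symbol nullable, so A' is nullable.
A -> A' with every symbol nullable, so A is nullable.
No other nonterminal has a production whose RHS symbols are all nullable.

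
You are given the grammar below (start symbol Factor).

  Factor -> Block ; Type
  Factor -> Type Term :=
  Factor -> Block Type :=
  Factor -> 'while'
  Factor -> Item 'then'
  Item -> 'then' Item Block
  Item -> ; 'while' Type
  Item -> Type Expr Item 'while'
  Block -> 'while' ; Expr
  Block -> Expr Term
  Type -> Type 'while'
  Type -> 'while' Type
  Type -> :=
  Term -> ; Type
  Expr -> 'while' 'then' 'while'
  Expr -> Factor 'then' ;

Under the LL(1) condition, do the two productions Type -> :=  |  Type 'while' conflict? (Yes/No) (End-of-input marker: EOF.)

Yes

FIRST(:=) = { := } and FIRST(Type 'while') = { 'while', := }.
Both contain :=, so the two alternatives are not disjoint — LL(1) conflict.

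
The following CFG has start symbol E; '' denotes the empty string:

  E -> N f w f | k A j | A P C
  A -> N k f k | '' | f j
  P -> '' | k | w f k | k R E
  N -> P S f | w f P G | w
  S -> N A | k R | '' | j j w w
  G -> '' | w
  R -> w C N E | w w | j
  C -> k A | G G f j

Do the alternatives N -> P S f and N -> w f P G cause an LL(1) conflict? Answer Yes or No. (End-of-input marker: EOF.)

FIRST(P S f) = { f, j, k, w } and FIRST(w f P G) = { w }.
Both contain w, so the two alternatives are not disjoint — LL(1) conflict.

Yes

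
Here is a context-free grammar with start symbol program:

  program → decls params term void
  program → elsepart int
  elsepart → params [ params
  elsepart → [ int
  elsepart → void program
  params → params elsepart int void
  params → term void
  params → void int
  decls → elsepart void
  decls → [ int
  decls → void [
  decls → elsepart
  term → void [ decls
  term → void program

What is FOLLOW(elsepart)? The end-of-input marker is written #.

{ int, void }

In program → elsepart int: add FIRST(int) = { int }.
In params → params elsepart int void: add FIRST(int void) = { int }.
In decls → elsepart void: add FIRST(void) = { void }.
In decls → elsepart: elsepart is at the end, add FOLLOW(decls) = { void }.
Union: FOLLOW(elsepart) = { int, void }.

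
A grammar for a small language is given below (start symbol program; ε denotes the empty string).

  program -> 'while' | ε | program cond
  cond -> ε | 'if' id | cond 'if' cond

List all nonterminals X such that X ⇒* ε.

Directly nullable (have an ε-production): program, cond.

{ cond, program }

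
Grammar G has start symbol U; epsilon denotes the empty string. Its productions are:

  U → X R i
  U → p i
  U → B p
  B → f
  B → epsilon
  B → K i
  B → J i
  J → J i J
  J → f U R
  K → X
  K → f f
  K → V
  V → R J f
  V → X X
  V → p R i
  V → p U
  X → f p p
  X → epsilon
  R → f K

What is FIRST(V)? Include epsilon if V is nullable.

From V → R J f: add FIRST(R) = { f }.
From V → X X: X, X nullable, take FIRST(X) ∪ FIRST(X) = { f }; also epsilon since the whole RHS is nullable.
V → p R i contributes {p}.
V → p U contributes {p}.
Union: FIRST(V) = { f, p, epsilon }.

{ f, p, epsilon }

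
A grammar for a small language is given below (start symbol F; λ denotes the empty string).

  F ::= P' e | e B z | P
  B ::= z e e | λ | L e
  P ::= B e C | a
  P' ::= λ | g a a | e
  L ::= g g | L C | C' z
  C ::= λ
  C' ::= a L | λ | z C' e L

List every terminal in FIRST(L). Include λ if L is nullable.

{ a, g, z }

L ::= g g contributes {g}.
From L ::= L C: add FIRST(L) = { a, g, z }.
From L ::= C' z: C' nullable, take FIRST(C') ∪ {z} = { a, z }.
Union: FIRST(L) = { a, g, z }.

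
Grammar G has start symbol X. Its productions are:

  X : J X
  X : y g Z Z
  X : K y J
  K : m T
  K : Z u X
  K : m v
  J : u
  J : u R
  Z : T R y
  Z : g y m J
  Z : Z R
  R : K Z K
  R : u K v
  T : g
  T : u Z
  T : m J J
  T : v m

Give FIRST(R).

From R : K Z K: add FIRST(K) = { g, m, u, v }.
R : u K v contributes {u}.
Union: FIRST(R) = { g, m, u, v }.

{ g, m, u, v }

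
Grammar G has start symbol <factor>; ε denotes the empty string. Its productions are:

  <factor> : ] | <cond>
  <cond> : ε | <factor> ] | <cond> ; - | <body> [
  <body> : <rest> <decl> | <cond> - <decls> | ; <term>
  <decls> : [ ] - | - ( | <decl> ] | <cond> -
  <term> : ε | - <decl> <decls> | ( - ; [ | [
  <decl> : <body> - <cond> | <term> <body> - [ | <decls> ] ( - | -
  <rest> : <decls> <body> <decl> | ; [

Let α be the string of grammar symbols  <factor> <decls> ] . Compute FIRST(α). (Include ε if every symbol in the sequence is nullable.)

{ (, -, ;, [, ] }

Add FIRST(<factor>)\{ε} = { (, -, ;, [, ] }; <factor> is nullable, continue.
Add FIRST(<decls>) = { (, -, ;, [, ] }; <decls> is not nullable, stop.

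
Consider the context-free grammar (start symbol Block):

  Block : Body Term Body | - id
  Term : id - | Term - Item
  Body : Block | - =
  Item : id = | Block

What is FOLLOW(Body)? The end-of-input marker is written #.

{ #, -, id }

In Block : Body Term Body: add FIRST(Term Body) = { id }.
In Block : Body Term Body: Body is at the end, add FOLLOW(Block) = { #, -, id }.
Union: FOLLOW(Body) = { #, -, id }.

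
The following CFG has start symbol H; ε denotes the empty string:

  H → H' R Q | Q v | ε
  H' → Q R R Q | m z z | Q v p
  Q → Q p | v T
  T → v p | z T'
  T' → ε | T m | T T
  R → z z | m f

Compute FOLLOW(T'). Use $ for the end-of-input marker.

{ $, m, p, v, z }

In T → z T': T' is at the end, add FOLLOW(T) = { $, m, p, v, z }.
Union: FOLLOW(T') = { $, m, p, v, z }.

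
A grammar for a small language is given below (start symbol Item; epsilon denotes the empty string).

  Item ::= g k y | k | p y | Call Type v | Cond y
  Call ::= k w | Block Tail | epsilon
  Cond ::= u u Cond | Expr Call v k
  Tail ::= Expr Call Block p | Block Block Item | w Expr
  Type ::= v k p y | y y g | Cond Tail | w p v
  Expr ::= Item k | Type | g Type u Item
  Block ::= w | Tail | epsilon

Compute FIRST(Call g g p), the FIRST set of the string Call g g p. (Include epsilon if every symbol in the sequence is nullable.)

{ g, k, p, u, v, w, y }

Add FIRST(Call)\{epsilon} = { g, k, p, u, v, w, y }; Call is nullable, continue.
g is a terminal; add {g} and stop.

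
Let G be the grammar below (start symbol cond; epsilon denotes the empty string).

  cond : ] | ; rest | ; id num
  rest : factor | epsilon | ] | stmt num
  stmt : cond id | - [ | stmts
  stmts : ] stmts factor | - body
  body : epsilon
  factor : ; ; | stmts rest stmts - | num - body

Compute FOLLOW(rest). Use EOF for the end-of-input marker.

{ EOF, -, ], id }

In cond : ; rest: rest is at the end, add FOLLOW(cond) = { EOF, id }.
In factor : stmts rest stmts -: add FIRST(stmts -) = { -, ] }.
Union: FOLLOW(rest) = { EOF, -, ], id }.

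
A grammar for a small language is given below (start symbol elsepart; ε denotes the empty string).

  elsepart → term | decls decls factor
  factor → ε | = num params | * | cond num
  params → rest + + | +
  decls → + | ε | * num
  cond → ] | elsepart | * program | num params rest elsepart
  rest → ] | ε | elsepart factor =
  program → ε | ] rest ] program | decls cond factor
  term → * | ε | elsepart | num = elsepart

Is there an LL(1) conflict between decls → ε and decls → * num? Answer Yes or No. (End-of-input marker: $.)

FIRST(ε) = { ε } and FIRST(* num) = { * }.
The first alternative is nullable and FOLLOW(decls) = { $, *, +, =, ], num } shares * with FIRST of the second — conflict.

Yes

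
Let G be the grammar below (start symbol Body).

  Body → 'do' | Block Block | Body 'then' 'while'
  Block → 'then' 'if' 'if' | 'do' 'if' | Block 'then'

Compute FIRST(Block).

{ 'do', 'then' }

Block → 'then' 'if' 'if' contributes {'then'}.
Block → 'do' 'if' contributes {'do'}.
From Block → Block 'then': add FIRST(Block) = { 'do', 'then' }.
Union: FIRST(Block) = { 'do', 'then' }.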